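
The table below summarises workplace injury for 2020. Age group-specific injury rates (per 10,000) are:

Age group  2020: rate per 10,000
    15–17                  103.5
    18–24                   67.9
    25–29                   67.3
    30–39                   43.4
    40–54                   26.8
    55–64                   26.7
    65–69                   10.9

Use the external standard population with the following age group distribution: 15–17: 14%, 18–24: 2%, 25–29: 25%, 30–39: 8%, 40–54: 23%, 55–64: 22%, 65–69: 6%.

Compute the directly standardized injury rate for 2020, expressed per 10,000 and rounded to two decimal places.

48.84

Standard weights: 0.14, 0.02, 0.25, 0.08, 0.23, 0.22, 0.06.
Standardized rate: 0.1400×103.5 + 0.0200×67.9 + 0.2500×67.3 + 0.0800×43.4 + 0.2300×26.8 + 0.2200×26.7 + 0.0600×10.9 = 48.8370 per 10,000.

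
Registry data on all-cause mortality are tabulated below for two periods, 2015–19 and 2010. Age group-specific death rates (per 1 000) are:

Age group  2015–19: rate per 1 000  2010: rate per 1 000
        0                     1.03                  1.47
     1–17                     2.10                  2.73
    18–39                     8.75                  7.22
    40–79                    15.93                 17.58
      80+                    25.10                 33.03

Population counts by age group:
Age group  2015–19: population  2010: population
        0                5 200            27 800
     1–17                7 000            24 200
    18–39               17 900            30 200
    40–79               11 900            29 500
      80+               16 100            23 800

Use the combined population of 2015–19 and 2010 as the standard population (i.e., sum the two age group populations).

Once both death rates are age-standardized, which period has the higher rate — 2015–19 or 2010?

2010

Combined standard total = 193 600; weights = 0.1705, 0.1612, 0.2485, 0.2138, 0.2061.
2015–19: 0.1705×1.03 + 0.1612×2.10 + 0.2485×8.75 + 0.2138×15.93 + 0.2061×25.10 = 11.2674 per 1 000.
2010: 0.1705×1.47 + 0.1612×2.73 + 0.2485×7.22 + 0.2138×17.58 + 0.2061×33.03 = 13.0510 per 1 000.
The crude rates (13.26 vs 12.03) would put 2015–19 higher, but that reflects its age composition; once standardized to a common age structure, 2010 has the higher underlying rate.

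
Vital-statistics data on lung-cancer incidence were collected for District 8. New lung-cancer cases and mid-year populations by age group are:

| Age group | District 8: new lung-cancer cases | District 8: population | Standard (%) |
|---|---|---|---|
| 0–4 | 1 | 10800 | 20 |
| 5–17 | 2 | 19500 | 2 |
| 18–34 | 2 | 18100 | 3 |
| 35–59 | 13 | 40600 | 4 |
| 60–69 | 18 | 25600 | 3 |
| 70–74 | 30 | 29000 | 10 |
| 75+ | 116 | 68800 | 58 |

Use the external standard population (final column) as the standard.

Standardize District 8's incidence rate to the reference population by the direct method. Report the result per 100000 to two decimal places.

113.91

Age-specific rates per 100000 for District 8: 9.26, 10.26, 11.05, 32.02, 70.31, 103.45, 168.60.
Standard weights: 0.20, 0.02, 0.03, 0.04, 0.03, 0.10, 0.58.
Standardized rate: 0.2000×9.26 + 0.0200×10.26 + 0.0300×11.05 + 0.0400×32.02 + 0.0300×70.31 + 0.1000×103.45 + 0.5800×168.60 = 113.9142 per 100000.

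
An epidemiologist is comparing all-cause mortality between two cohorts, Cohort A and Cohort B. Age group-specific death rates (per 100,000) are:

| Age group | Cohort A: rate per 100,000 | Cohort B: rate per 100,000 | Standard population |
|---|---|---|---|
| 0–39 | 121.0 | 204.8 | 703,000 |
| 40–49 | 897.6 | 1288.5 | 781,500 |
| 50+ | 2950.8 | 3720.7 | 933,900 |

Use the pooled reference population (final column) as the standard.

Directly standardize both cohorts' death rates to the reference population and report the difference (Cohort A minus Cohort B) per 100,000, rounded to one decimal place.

-448.0

Standard total = 2,418,400; weights = 0.2907, 0.3231, 0.3862.
Cohort A: 0.2907×121.0 + 0.3231×897.6 + 0.3862×2950.8 = 1464.7244 per 100,000.
Cohort B: 0.2907×204.8 + 0.3231×1288.5 + 0.3862×3720.7 = 1912.7104 per 100,000.
Difference = 1464.7244 − 1912.7104 = -447.9860.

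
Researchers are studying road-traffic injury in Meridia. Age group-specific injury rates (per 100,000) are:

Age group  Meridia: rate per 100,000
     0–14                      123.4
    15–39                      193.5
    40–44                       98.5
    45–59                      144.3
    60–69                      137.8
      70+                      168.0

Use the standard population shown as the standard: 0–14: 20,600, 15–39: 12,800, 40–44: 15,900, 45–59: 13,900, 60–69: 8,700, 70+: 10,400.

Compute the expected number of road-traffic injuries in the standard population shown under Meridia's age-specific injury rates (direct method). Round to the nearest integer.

115

Expected road-traffic injuries = Σ (standard pop × age-specific rate ÷ 100,000)
= 20,600×123.4/100,000 + 12,800×193.5/100,000 + 15,900×98.5/100,000 + 13,900×144.3/100,000 + 8,700×137.8/100,000 + 10,400×168.0/100,000
= 25.42 + 24.77 + 15.66 + 20.06 + 11.99 + 17.47 = 115.37.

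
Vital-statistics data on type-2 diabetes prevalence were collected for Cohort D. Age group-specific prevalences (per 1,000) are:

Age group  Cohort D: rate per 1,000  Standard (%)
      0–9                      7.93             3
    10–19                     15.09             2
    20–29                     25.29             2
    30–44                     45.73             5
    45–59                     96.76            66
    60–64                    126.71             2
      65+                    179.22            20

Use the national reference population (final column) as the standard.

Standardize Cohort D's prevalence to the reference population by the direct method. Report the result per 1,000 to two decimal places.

105.57

Standard weights: 0.03, 0.02, 0.02, 0.05, 0.66, 0.02, 0.20.
Standardized rate: 0.0300×7.93 + 0.0200×15.09 + 0.0200×25.29 + 0.0500×45.73 + 0.6600×96.76 + 0.0200×126.71 + 0.2000×179.22 = 105.5718 per 1,000.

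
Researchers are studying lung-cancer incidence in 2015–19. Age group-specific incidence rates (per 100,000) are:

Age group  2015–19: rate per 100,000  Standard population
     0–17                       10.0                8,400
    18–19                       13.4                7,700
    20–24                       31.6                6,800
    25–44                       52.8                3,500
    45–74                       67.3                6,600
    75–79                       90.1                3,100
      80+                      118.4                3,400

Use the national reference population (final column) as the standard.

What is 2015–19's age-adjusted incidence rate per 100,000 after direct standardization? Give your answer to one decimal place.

Standard total = 39,500; weights = 0.2127, 0.1949, 0.1722, 0.0886, 0.1671, 0.0785, 0.0861.
Standardized rate: 0.2127×10.0 + 0.1949×13.4 + 0.1722×31.6 + 0.0886×52.8 + 0.1671×67.3 + 0.0785×90.1 + 0.0861×118.4 = 43.3648 per 100,000.

43.4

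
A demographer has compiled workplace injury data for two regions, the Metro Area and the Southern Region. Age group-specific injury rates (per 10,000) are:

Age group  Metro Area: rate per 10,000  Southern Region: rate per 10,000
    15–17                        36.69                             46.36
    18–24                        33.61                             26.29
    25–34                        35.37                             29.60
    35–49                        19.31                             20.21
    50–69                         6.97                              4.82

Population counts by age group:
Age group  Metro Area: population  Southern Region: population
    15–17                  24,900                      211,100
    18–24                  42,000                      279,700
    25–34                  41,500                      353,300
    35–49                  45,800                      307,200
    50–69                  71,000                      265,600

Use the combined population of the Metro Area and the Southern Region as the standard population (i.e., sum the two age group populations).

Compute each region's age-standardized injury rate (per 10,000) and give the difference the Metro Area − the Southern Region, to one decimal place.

1.7

Combined standard total = 1,642,100; weights = 0.1437, 0.1959, 0.2404, 0.2150, 0.2050.
The Metro Area: 0.1437×36.69 + 0.1959×33.61 + 0.2404×35.37 + 0.2150×19.31 + 0.2050×6.97 = 25.9410 per 10,000.
The Southern Region: 0.1437×46.36 + 0.1959×26.29 + 0.2404×29.60 + 0.2150×20.21 + 0.2050×4.82 = 24.2623 per 10,000.
Difference = 25.9410 − 24.2623 = 1.6788.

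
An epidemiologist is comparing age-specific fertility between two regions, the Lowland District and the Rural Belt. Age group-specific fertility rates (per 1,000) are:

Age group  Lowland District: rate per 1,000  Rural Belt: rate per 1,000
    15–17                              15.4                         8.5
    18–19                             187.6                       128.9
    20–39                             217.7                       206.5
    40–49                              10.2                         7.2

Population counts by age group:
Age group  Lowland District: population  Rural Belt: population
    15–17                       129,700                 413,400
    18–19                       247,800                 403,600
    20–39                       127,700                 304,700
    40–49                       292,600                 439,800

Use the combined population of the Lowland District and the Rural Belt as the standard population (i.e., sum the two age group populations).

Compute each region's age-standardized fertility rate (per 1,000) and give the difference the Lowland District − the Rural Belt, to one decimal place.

Combined standard total = 2,359,300; weights = 0.2302, 0.2761, 0.1833, 0.3104.
The Lowland District: 0.2302×15.4 + 0.2761×187.6 + 0.1833×217.7 + 0.3104×10.2 = 98.4065 per 1,000.
The Rural Belt: 0.2302×8.5 + 0.2761×128.9 + 0.1833×206.5 + 0.3104×7.2 = 77.6271 per 1,000.
Difference = 98.4065 − 77.6271 = 20.7793.

20.8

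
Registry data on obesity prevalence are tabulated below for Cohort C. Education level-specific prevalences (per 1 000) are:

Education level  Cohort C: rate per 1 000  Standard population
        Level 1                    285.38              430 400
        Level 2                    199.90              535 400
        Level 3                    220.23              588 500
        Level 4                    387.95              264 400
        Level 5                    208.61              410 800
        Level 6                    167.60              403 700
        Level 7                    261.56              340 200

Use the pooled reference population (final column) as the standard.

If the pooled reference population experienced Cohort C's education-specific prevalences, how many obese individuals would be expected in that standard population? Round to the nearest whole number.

704373

Expected obese individuals = Σ (standard pop × education-specific rate ÷ 1 000)
= 430 400×285.38/1 000 + 535 400×199.90/1 000 + 588 500×220.23/1 000 + 264 400×387.95/1 000 + 410 800×208.61/1 000 + 403 700×167.60/1 000 + 340 200×261.56/1 000
= 122827.55 + 107026.46 + 129605.35 + 102573.98 + 85696.99 + 67660.12 + 88982.71 = 704373.17.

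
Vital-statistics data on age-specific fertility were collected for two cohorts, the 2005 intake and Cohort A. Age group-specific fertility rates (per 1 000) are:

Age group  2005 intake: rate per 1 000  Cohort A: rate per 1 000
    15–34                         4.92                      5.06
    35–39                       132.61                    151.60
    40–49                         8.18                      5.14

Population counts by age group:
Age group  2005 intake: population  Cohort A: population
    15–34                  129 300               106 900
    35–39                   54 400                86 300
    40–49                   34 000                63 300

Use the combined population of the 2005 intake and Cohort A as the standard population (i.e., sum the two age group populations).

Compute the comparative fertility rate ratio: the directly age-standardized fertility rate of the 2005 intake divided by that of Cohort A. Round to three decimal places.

Combined standard total = 474 200; weights = 0.4981, 0.2967, 0.2052.
The 2005 intake: 0.4981×4.92 + 0.2967×132.61 + 0.2052×8.18 = 43.4758 per 1 000.
Cohort A: 0.4981×5.06 + 0.2967×151.60 + 0.2052×5.14 = 48.5563 per 1 000.
Ratio = 43.4758 ÷ 48.5563 = 0.89537.

0.895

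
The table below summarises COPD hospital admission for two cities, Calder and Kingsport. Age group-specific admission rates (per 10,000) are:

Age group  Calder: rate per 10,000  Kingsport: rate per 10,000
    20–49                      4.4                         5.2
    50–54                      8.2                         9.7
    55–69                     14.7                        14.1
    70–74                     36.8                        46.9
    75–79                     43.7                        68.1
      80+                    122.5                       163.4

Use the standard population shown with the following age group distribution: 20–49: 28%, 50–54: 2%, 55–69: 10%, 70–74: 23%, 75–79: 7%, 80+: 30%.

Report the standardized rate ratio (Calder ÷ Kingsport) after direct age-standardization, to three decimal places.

Standard weights: 0.28, 0.02, 0.10, 0.23, 0.07, 0.30.
Calder: 0.2800×4.4 + 0.0200×8.2 + 0.1000×14.7 + 0.2300×36.8 + 0.0700×43.7 + 0.3000×122.5 = 51.1390 per 10,000.
Kingsport: 0.2800×5.2 + 0.0200×9.7 + 0.1000×14.1 + 0.2300×46.9 + 0.0700×68.1 + 0.3000×163.4 = 67.6340 per 10,000.
Ratio = 51.1390 ÷ 67.6340 = 0.75611.

0.756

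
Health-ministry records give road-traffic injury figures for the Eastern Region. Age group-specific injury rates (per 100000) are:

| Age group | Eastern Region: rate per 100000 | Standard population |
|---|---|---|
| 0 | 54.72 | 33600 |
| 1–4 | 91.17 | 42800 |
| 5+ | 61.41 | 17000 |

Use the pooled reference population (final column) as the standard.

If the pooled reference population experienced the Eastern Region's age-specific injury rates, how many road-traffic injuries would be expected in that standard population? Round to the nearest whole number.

68

Expected road-traffic injuries = Σ (standard pop × age-specific rate ÷ 100000)
= 33600×54.72/100000 + 42800×91.17/100000 + 17000×61.41/100000
= 18.39 + 39.02 + 10.44 = 67.85.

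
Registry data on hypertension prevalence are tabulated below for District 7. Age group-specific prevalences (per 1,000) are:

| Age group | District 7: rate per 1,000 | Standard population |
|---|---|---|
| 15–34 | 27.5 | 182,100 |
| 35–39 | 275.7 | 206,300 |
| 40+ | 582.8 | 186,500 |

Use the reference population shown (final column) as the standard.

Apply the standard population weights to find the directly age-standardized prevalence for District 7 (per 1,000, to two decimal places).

296.71

Standard total = 574,900; weights = 0.3168, 0.3588, 0.3244.
Standardized rate: 0.3168×27.5 + 0.3588×275.7 + 0.3244×582.8 = 296.7070 per 1,000.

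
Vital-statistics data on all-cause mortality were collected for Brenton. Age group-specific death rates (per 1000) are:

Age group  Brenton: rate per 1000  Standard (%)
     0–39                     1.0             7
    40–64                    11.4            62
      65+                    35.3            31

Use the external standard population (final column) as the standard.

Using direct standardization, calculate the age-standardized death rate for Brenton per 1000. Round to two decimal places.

18.08

Standard weights: 0.07, 0.62, 0.31.
Standardized rate: 0.0700×1.0 + 0.6200×11.4 + 0.3100×35.3 = 18.0810 per 1000.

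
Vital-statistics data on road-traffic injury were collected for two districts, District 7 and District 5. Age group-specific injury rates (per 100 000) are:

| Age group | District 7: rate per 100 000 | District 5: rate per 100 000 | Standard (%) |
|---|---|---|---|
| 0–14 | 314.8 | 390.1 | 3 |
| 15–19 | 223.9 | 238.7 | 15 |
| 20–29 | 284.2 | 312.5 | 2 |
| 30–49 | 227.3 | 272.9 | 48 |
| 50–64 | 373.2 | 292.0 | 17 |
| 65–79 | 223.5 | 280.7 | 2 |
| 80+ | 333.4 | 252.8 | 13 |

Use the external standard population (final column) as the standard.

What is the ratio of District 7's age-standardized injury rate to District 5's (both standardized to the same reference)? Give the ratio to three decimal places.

Standard weights: 0.03, 0.15, 0.02, 0.48, 0.17, 0.02, 0.13.
District 7: 0.0300×314.8 + 0.1500×223.9 + 0.0200×284.2 + 0.4800×227.3 + 0.1700×373.2 + 0.0200×223.5 + 0.1300×333.4 = 269.0730 per 100 000.
District 5: 0.0300×390.1 + 0.1500×238.7 + 0.0200×312.5 + 0.4800×272.9 + 0.1700×292.0 + 0.0200×280.7 + 0.1300×252.8 = 272.8680 per 100 000.
Ratio = 269.0730 ÷ 272.8680 = 0.98609.

0.986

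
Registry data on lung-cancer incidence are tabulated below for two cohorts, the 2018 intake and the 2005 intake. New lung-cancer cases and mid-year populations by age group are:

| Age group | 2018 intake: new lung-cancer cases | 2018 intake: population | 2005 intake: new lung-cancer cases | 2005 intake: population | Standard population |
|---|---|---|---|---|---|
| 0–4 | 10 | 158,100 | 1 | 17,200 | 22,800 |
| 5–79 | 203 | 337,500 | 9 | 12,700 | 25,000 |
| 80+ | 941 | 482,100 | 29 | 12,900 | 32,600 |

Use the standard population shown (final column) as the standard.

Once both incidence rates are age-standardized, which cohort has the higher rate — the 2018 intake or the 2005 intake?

Age-specific rates per 100,000 for the 2018 intake: 6.33, 60.15, 195.19.
For the 2005 intake: 5.81, 70.87, 224.81.
Standard total = 80,400; weights = 0.2836, 0.3109, 0.4055.
The 2018 intake: 0.2836×6.33 + 0.3109×60.15 + 0.4055×195.19 = 99.6398 per 100,000.
The 2005 intake: 0.2836×5.81 + 0.3109×70.87 + 0.4055×224.81 = 114.8370 per 100,000.
The crude rates (118.03 vs 91.12) would put the 2018 intake higher, but that reflects its age composition; once standardized to a common age structure, the 2005 intake has the higher underlying rate.

2005 intake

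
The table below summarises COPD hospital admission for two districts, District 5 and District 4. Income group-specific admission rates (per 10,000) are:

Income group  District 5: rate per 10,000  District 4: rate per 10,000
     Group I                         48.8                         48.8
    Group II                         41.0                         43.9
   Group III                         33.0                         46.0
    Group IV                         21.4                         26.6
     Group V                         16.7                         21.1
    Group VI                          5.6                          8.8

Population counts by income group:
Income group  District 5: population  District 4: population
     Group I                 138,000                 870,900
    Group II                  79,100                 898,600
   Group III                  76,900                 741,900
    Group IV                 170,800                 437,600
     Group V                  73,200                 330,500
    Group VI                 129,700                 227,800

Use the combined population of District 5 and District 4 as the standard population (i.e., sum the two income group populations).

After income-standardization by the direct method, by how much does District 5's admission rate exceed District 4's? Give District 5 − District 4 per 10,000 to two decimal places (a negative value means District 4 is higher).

-4.69

Combined standard total = 4,175,000; weights = 0.2417, 0.2342, 0.1961, 0.1457, 0.0967, 0.0856.
District 5: 0.2417×48.8 + 0.2342×41.0 + 0.1961×33.0 + 0.1457×21.4 + 0.0967×16.7 + 0.0856×5.6 = 33.0788 per 10,000.
District 4: 0.2417×48.8 + 0.2342×43.9 + 0.1961×46.0 + 0.1457×26.6 + 0.0967×21.1 + 0.0856×8.8 = 37.7647 per 10,000.
Difference = 33.0788 − 37.7647 = -4.6859.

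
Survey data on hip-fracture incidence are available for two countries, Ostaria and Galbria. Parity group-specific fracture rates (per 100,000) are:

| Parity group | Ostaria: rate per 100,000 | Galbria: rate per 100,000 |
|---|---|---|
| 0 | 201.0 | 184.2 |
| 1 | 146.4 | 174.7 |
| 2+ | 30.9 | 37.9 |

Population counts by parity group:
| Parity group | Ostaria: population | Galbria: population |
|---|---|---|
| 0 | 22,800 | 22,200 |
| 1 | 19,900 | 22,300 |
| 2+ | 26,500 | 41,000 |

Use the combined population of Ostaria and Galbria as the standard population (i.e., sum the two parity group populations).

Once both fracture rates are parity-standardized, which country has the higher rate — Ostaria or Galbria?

Galbria

Combined standard total = 154,700; weights = 0.2909, 0.2728, 0.4363.
Ostaria: 0.2909×201.0 + 0.2728×146.4 + 0.4363×30.9 = 111.8864 per 100,000.
Galbria: 0.2909×184.2 + 0.2728×174.7 + 0.4363×37.9 = 117.7737 per 100,000.
The crude rates (120.16 vs 111.57) would put Ostaria higher, but that reflects its parity composition; once standardized to a common parity structure, Galbria has the higher underlying rate.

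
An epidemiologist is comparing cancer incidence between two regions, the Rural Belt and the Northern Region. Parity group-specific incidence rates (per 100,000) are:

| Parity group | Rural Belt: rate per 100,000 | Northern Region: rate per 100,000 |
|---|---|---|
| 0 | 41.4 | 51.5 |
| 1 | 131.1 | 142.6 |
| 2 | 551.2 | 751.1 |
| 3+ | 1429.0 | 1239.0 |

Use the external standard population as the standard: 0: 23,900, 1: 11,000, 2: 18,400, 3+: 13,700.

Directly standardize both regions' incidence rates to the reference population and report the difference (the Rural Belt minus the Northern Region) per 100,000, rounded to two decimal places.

-21.54

Standard total = 67,000; weights = 0.3567, 0.1642, 0.2746, 0.2045.
The Rural Belt: 0.3567×41.4 + 0.1642×131.1 + 0.2746×551.2 + 0.2045×1429.0 = 479.8648 per 100,000.
The Northern Region: 0.3567×51.5 + 0.1642×142.6 + 0.2746×751.1 + 0.2045×1239.0 = 501.4028 per 100,000.
Difference = 479.8648 − 501.4028 = -21.5381.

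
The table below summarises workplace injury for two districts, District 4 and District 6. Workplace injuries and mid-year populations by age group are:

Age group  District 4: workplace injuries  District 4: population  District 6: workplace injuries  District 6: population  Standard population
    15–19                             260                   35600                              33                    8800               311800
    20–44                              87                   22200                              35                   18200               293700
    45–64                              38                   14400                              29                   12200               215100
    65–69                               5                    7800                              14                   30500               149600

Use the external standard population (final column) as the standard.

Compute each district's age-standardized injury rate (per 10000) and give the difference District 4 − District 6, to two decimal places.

Age-specific rates per 10000 for District 4: 73.03, 39.19, 26.39, 6.41.
For District 6: 37.50, 19.23, 23.77, 4.59.
Standard total = 970200; weights = 0.3214, 0.3027, 0.2217, 0.1542.
District 4: 0.3214×73.03 + 0.3027×39.19 + 0.2217×26.39 + 0.1542×6.41 = 42.1738 per 10000.
District 6: 0.3214×37.50 + 0.3027×19.23 + 0.2217×23.77 + 0.1542×4.59 = 23.8511 per 10000.
Difference = 42.1738 − 23.8511 = 18.3227.

18.32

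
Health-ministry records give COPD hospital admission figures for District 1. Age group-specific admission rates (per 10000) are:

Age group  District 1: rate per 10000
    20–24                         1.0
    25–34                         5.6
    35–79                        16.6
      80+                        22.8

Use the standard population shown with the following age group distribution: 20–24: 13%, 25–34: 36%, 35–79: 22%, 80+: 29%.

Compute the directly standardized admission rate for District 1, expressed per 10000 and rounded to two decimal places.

12.41

Standard weights: 0.13, 0.36, 0.22, 0.29.
Standardized rate: 0.1300×1.0 + 0.3600×5.6 + 0.2200×16.6 + 0.2900×22.8 = 12.4100 per 10000.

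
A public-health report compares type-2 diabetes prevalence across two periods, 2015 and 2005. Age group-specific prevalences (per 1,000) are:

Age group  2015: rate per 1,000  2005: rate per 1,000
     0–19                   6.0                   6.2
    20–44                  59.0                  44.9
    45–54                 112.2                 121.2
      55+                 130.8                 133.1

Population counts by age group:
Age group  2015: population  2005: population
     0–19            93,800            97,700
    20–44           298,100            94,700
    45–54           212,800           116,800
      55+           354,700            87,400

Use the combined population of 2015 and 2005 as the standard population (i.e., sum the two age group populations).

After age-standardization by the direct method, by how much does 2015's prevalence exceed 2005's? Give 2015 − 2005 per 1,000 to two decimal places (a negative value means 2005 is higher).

Combined standard total = 1,356,000; weights = 0.1412, 0.2897, 0.2431, 0.3260.
2015: 0.1412×6.0 + 0.2897×59.0 + 0.2431×112.2 + 0.3260×130.8 = 87.8555 per 1,000.
2005: 0.1412×6.2 + 0.2897×44.9 + 0.2431×121.2 + 0.3260×133.1 = 86.7368 per 1,000.
Difference = 87.8555 − 86.7368 = 1.1187.

1.12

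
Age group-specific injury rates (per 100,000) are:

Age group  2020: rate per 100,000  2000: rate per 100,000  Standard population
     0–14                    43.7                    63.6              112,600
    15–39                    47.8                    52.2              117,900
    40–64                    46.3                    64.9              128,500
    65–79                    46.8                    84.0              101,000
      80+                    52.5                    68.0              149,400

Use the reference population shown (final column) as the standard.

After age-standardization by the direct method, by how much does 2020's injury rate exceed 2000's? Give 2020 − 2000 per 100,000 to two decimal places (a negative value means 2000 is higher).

-18.42

Standard total = 609,400; weights = 0.1848, 0.1935, 0.2109, 0.1657, 0.2452.
2020: 0.1848×43.7 + 0.1935×47.8 + 0.2109×46.3 + 0.1657×46.8 + 0.2452×52.5 = 47.7127 per 100,000.
2000: 0.1848×63.6 + 0.1935×52.2 + 0.2109×64.9 + 0.1657×84.0 + 0.2452×68.0 = 66.1283 per 100,000.
Difference = 47.7127 − 66.1283 = -18.4157.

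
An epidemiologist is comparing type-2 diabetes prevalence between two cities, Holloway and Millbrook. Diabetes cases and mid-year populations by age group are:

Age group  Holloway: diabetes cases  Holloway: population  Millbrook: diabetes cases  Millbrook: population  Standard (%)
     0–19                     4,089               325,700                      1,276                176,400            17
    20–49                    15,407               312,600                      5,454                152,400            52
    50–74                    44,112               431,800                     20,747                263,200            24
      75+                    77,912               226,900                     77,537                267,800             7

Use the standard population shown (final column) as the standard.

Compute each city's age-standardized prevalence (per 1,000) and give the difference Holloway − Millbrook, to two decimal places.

Age-specific rates per 1,000 for Holloway: 12.554, 49.287, 102.158, 343.376.
For Millbrook: 7.234, 35.787, 78.826, 289.533.
Standard weights: 0.17, 0.52, 0.24, 0.07.
Holloway: 0.1700×12.554 + 0.5200×49.287 + 0.2400×102.158 + 0.0700×343.376 = 76.3176 per 1,000.
Millbrook: 0.1700×7.234 + 0.5200×35.787 + 0.2400×78.826 + 0.0700×289.533 = 59.0247 per 1,000.
Difference = 76.3176 − 59.0247 = 17.2929.

17.29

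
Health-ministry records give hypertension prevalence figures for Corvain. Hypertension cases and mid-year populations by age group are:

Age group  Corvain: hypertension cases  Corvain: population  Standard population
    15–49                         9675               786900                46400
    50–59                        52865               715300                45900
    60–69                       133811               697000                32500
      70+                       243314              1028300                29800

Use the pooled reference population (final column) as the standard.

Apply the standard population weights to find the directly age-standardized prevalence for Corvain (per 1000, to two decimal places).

111.60

Age-specific rates per 1000 for Corvain: 12.295, 73.906, 191.981, 236.618.
Standard total = 154600; weights = 0.3001, 0.2969, 0.2102, 0.1928.
Standardized rate: 0.3001×12.295 + 0.2969×73.906 + 0.2102×191.981 + 0.1928×236.618 = 111.6001 per 1000.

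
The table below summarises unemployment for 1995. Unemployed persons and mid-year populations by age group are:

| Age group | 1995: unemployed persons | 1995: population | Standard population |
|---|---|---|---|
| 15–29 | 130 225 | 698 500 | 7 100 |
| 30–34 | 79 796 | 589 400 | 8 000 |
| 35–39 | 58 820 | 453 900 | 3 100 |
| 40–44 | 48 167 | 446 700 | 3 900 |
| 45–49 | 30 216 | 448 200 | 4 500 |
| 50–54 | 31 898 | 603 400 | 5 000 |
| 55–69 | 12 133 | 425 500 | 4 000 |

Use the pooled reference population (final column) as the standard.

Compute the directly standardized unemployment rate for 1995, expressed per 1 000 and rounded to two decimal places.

Age-specific rates per 1 000 for 1995: 186.435, 135.385, 129.588, 107.829, 67.416, 52.864, 28.515.
Standard total = 35 600; weights = 0.1994, 0.2247, 0.0871, 0.1096, 0.1264, 0.1404, 0.1124.
Standardized rate: 0.1994×186.435 + 0.2247×135.385 + 0.0871×129.588 + 0.1096×107.829 + 0.1264×67.416 + 0.1404×52.864 + 0.1124×28.515 = 109.8533 per 1 000.

109.85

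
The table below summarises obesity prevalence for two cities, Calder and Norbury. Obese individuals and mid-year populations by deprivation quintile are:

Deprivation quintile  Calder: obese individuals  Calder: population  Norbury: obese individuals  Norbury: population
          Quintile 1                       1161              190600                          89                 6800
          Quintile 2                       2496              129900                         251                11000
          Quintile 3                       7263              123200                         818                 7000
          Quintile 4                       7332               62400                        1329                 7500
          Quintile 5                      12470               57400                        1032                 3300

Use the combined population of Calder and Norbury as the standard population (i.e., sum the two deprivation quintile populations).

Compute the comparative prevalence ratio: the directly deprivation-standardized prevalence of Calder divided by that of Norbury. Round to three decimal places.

0.630

Deprivation-specific rates per 1000 for Calder: 6.091, 19.215, 58.953, 117.500, 217.247.
For Norbury: 13.088, 22.818, 116.857, 177.200, 312.727.
Combined standard total = 599100; weights = 0.3295, 0.2352, 0.2173, 0.1167, 0.1013.
Calder: 0.3295×6.091 + 0.2352×19.215 + 0.2173×58.953 + 0.1167×117.500 + 0.1013×217.247 = 55.0586 per 1000.
Norbury: 0.3295×13.088 + 0.2352×22.818 + 0.2173×116.857 + 0.1167×177.200 + 0.1013×312.727 = 87.4350 per 1000.
Ratio = 55.0586 ÷ 87.4350 = 0.62971.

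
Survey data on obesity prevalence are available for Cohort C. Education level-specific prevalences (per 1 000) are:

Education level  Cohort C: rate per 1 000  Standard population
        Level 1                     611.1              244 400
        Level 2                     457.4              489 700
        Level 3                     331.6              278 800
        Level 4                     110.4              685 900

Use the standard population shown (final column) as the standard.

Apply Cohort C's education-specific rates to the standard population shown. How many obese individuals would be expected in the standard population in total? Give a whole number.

Expected obese individuals = Σ (standard pop × education-specific rate ÷ 1 000)
= 244 400×611.1/1 000 + 489 700×457.4/1 000 + 278 800×331.6/1 000 + 685 900×110.4/1 000
= 149352.84 + 223988.78 + 92450.08 + 75723.36 = 541515.06.

541515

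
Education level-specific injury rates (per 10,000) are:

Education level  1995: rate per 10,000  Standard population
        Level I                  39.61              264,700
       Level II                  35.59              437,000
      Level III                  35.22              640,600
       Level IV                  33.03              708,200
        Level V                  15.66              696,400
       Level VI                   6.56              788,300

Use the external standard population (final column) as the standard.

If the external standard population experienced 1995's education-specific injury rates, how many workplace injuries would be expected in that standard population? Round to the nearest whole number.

8807

Expected workplace injuries = Σ (standard pop × education-specific rate ÷ 10,000)
= 264,700×39.61/10,000 + 437,000×35.59/10,000 + 640,600×35.22/10,000 + 708,200×33.03/10,000 + 696,400×15.66/10,000 + 788,300×6.56/10,000
= 1048.48 + 1555.28 + 2256.19 + 2339.18 + 1090.56 + 517.12 = 8806.82.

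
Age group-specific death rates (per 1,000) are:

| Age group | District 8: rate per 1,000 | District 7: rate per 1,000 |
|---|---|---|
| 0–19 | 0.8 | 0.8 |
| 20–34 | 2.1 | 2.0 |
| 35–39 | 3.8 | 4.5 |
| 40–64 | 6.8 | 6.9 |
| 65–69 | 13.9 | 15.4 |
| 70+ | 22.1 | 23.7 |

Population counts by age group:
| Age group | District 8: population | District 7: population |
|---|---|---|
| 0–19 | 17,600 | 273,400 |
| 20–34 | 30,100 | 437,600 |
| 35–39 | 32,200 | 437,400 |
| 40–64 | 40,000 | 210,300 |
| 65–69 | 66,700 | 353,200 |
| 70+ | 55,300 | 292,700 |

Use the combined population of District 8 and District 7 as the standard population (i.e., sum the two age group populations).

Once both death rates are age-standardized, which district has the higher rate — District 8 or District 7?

Combined standard total = 2,246,500; weights = 0.1295, 0.2082, 0.2090, 0.1114, 0.1869, 0.1549.
District 8: 0.1295×0.8 + 0.2082×2.1 + 0.2090×3.8 + 0.1114×6.8 + 0.1869×13.9 + 0.1549×22.1 = 8.1144 per 1,000.
District 7: 0.1295×0.8 + 0.2082×2.0 + 0.2090×4.5 + 0.1114×6.9 + 0.1869×15.4 + 0.1549×23.7 = 8.7792 per 1,000.
The crude rates (10.83 vs 8.43) would put District 8 higher, but that reflects its age composition; once standardized to a common age structure, District 7 has the higher underlying rate.

District 7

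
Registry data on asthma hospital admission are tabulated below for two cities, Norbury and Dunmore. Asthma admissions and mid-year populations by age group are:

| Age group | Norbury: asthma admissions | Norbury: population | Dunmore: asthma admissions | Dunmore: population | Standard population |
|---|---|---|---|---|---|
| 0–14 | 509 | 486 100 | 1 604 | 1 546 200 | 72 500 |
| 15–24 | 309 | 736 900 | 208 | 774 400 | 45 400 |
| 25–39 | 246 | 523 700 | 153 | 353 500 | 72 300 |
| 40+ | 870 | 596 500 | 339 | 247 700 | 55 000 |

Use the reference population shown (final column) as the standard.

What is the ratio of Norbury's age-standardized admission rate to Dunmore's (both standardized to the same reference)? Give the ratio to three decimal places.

1.078

Age-specific rates per 10 000 for Norbury: 10.47, 4.19, 4.70, 14.59.
For Dunmore: 10.37, 2.69, 4.33, 13.69.
Standard total = 245 200; weights = 0.2957, 0.1852, 0.2949, 0.2243.
Norbury: 0.2957×10.47 + 0.1852×4.19 + 0.2949×4.70 + 0.2243×14.59 = 8.5291 per 10 000.
Dunmore: 0.2957×10.37 + 0.1852×2.69 + 0.2949×4.33 + 0.2243×13.69 = 7.9107 per 10 000.
Ratio = 8.5291 ÷ 7.9107 = 1.07817.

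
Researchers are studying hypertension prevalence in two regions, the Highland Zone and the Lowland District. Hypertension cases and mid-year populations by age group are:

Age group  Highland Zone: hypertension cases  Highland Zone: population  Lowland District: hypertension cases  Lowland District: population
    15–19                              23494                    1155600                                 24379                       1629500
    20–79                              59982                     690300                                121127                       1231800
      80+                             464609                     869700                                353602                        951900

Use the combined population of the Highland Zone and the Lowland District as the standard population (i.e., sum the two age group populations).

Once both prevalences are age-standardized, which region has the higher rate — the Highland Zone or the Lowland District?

Highland Zone

Age-specific rates per 1000 for the Highland Zone: 20.331, 86.893, 534.218.
For the Lowland District: 14.961, 98.333, 371.470.
Combined standard total = 6528800; weights = 0.4266, 0.2944, 0.2790.
The Highland Zone: 0.4266×20.331 + 0.2944×86.893 + 0.2790×534.218 = 183.3062 per 1000.
The Lowland District: 0.4266×14.961 + 0.2944×98.333 + 0.2790×371.470 = 138.9756 per 1000.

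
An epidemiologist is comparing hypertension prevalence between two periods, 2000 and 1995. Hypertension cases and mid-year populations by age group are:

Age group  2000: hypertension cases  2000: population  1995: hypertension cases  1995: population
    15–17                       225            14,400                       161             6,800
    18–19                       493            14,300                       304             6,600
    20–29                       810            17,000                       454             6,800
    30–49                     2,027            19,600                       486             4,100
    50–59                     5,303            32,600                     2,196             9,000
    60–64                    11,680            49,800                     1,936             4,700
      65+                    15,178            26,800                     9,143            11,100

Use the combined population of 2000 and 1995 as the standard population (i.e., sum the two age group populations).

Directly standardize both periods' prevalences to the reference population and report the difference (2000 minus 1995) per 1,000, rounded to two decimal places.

Age-specific rates per 1,000 for 2000: 15.625, 34.476, 47.647, 103.418, 162.669, 234.538, 566.343.
For 1995: 23.676, 46.061, 66.765, 118.537, 244.000, 411.915, 823.694.
Combined standard total = 223,600; weights = 0.0948, 0.0935, 0.1064, 0.1060, 0.1860, 0.2437, 0.1695.
2000: 0.0948×15.625 + 0.0935×34.476 + 0.1064×47.647 + 0.1060×103.418 + 0.1860×162.669 + 0.2437×234.538 + 0.1695×566.343 = 204.1617 per 1,000.
1995: 0.0948×23.676 + 0.0935×46.061 + 0.1064×66.765 + 0.1060×118.537 + 0.1860×244.000 + 0.2437×411.915 + 0.1695×823.694 = 311.6309 per 1,000.
Difference = 204.1617 − 311.6309 = -107.4692.

-107.47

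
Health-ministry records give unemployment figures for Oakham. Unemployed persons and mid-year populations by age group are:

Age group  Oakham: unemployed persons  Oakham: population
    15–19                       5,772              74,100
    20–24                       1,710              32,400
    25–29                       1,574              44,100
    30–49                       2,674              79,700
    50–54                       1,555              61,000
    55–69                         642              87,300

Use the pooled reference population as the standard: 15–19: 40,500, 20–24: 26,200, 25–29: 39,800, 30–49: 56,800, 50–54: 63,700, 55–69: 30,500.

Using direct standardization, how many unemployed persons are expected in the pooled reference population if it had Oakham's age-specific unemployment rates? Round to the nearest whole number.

9712

Age-specific rates per 1,000 for Oakham: 77.895, 52.778, 35.692, 33.551, 25.492, 7.354.
Expected unemployed persons = Σ (standard pop × age-specific rate ÷ 1,000)
= 40,500×77.895/1,000 + 26,200×52.778/1,000 + 39,800×35.692/1,000 + 56,800×33.551/1,000 + 63,700×25.492/1,000 + 30,500×7.354/1,000
= 3154.74 + 1382.78 + 1420.53 + 1905.69 + 1623.83 + 224.30 = 9711.85.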